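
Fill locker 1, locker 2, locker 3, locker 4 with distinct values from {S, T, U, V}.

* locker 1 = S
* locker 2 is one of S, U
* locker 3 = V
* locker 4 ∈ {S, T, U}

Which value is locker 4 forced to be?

T

locker 1 has just one choice, so locker 1 = S. Eliminate S elsewhere: locker 2, locker 4.
locker 2 must be U (only option left). Strike U from locker 4.
So locker 4 = T.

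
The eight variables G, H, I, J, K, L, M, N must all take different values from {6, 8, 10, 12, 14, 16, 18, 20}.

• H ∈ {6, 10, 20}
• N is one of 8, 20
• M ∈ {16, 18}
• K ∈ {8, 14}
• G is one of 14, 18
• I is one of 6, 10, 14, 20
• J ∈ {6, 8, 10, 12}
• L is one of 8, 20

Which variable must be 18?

G

The 8 variables together cover exactly {6, 8, 10, 12, 14, 16, 18, 20} — 8 values for 8 variables — and 12 appears only in J's list, so J = 12.
The 7 still-open variables together cover exactly {6, 8, 10, 14, 16, 18, 20} — 7 values for 7 variables — and 16 appears only in M's list, so M = 16.
The 6 still-open variables draw from only 6 values {6, 8, 10, 14, 18, 20}, so each is used; only G can be 18, hence G = 18.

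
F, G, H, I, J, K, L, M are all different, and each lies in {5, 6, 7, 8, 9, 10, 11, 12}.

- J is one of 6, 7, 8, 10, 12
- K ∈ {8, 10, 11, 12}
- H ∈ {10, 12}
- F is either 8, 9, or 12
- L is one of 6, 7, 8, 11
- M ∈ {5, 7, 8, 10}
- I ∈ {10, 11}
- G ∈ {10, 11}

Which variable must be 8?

Among the 8 variables, 5 fits only M (and all 8 values in {5, 6, 7, 8, 9, 10, 11, 12} must be used), so M = 5.
The 7 still-open variables draw from only 7 values {6, 7, 8, 9, 10, 11, 12}, so each is used; only F can be 9, hence F = 9.
G and I share exactly the 2 values {10, 11}; by pigeonhole those values go to them, so strike 10, 11 from H, J, K, L.
H has just one choice, so H = 12. Strike 12 from J, K.
So 8 goes to K.

K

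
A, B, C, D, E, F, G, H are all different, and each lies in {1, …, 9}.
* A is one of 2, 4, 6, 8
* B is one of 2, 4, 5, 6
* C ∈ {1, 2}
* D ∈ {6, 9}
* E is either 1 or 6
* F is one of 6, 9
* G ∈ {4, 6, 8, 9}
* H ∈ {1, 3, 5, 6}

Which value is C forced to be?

Among the 8 variables, 3 fits only H (and all 8 values in {1, 2, 3, 4, 5, 6, 8, 9} must be used), so H = 3.
The 7 still-open variables together cover exactly {1, 2, 4, 5, 6, 8, 9} — 7 values for 7 variables — and 5 appears only in B's list, so B = 5.
D and F between them cover only {6, 9} — a naked pair. Remove those values from A, E, G.
E has just one choice, so E = 1. So C can't be 1.
So C = 2.

2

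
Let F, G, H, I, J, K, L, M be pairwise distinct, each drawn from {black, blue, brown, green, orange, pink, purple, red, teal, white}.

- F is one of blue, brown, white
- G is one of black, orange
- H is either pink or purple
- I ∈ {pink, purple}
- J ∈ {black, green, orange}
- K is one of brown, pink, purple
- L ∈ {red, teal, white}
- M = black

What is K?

M has just one choice, so M = black. Eliminate black elsewhere: G, J.
G must be orange (only option left). Strike orange from J.
That leaves J = green.
H and I share exactly the 2 values {pink, purple}; by pigeonhole those values go to them, so strike pink, purple from K.
So K = brown.

brown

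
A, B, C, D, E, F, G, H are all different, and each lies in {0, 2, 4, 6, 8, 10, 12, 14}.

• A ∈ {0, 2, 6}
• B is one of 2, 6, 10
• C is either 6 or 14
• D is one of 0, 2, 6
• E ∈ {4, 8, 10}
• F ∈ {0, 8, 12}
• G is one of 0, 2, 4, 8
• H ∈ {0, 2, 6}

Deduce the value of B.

The 8 variables draw from only 8 values {0, 2, 4, 6, 8, 10, 12, 14}, so each is used; only F can be 12, hence F = 12.
The 7 still-open variables draw from only 7 values {0, 2, 4, 6, 8, 10, 14}, so each is used; only C can be 14, hence C = 14.
The 3 variables A, D, H are confined to {0, 2, 6}, which locks those values in; drop them from B, G.
So B = 10.

10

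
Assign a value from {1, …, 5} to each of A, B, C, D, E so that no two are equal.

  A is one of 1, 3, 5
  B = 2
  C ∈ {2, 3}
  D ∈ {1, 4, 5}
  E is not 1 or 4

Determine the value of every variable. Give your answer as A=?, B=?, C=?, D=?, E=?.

B has just one choice, so B = 2. Remove 2 from C, E.
C has just one choice, so C = 3. So A, E can't be 3.
E must be 5 (only option left). Remove 5 from A, D.
A must be 1 (only option left). Eliminate 1 elsewhere: D.
D must be 4 (only option left).

A=1, B=2, C=3, D=4, E=5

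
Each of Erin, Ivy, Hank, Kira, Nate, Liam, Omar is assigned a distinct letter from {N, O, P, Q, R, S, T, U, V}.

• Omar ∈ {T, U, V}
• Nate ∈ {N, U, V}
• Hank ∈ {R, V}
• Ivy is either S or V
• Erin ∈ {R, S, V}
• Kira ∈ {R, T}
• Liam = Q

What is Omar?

U

Liam has just one choice, so Liam = Q.
The 6 still-open variables draw from only 6 values {N, R, S, T, U, V}, so each is used; only Nate can be N, hence Nate = N.
The 5 still-open variables together cover exactly {R, S, T, U, V} — 5 values for 5 variables — and U appears only in Omar's list, so Omar = U.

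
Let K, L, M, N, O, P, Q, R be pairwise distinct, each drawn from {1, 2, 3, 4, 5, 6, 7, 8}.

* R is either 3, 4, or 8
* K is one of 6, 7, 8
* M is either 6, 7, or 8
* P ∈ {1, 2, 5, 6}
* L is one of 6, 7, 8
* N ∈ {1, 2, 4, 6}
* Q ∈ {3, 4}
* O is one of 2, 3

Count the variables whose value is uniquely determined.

Among the 8 variables, 5 fits only P (and all 8 values in {1, 2, 3, 4, 5, 6, 7, 8} must be used), so P = 5.
Among the 7 still-open variables, 1 fits only N (and all 7 values in {1, 2, 3, 4, 6, 7, 8} must be used), so N = 1.
The 6 still-open variables draw from only 6 values {2, 3, 4, 6, 7, 8}, so each is used; only O can be 2, hence O = 2.
K, L, M share exactly the 3 values {6, 7, 8}; by pigeonhole those values go to them, so strike 6, 7, 8 from R.
Determined: N=1, O=2, P=5. The other variables each still have more than one consistent value. That makes 3.

3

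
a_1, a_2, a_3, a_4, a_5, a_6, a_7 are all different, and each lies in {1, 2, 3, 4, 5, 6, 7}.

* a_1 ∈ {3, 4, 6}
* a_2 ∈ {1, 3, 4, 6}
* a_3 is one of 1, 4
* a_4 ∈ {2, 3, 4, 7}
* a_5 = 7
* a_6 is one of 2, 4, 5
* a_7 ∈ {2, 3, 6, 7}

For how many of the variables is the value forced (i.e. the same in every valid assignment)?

2

a_5's domain is down to {7}, so a_5 = 7. Strike 7 from a_4, a_7.
Among the 6 still-open variables, 5 fits only a_6 (and all 6 values in {1, 2, 3, 4, 5, 6} must be used), so a_6 = 5.
Determined: a_5=7, a_6=5. The other variables each still have more than one consistent value. That makes 2.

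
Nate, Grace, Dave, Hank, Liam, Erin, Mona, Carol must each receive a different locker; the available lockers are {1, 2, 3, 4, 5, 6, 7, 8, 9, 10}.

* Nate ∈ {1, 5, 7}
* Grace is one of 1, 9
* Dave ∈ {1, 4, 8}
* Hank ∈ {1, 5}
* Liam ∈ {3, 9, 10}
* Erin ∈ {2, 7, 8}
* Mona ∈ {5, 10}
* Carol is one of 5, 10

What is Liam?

Mona and Carol between them cover only {5, 10} — a naked pair. Remove those values from Nate, Hank, Liam.
Hank has just one choice, so Hank = 1. Eliminate 1 elsewhere: Nate, Grace, Dave.
That leaves Nate = 7. Strike 7 from Erin.
That leaves Grace = 9. Eliminate 9 elsewhere: Liam.
So Liam = 3.

3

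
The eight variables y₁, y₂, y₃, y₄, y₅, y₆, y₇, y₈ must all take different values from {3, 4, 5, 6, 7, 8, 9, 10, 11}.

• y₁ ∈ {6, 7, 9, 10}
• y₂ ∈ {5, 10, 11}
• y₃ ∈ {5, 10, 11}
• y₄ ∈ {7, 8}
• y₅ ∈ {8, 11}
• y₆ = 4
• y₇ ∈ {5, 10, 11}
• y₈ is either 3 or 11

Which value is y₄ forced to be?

y₆ has just one choice, so y₆ = 4.
The 3 variables y₂, y₃, y₇ are confined to {5, 10, 11}, which locks those values in; drop them from y₁, y₅, y₈.
That leaves y₅ = 8. Eliminate 8 elsewhere: y₄.
So y₄ = 7.

7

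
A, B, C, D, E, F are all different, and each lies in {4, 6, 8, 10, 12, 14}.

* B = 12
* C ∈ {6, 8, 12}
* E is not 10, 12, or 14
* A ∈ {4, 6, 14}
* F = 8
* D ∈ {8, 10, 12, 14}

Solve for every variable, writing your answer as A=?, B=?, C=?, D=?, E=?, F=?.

A=14, B=12, C=6, D=10, E=4, F=8

B's domain is down to {12}, so B = 12. Remove 12 from C, D.
F must be 8 (only option left). Strike 8 from C, D, E.
C's domain is down to {6}, so C = 6. Remove 6 from A, E.
That leaves E = 4. Remove 4 from A.
A's domain is down to {14}, so A = 14. Strike 14 from D.
D's domain is down to {10}, so D = 10.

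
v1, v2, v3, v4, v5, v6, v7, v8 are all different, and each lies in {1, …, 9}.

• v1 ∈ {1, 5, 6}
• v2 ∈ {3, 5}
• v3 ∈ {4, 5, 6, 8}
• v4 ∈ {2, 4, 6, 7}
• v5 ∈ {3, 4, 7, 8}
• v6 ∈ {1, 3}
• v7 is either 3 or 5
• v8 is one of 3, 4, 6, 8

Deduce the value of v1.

The 8 variables draw from only 8 values {1, 2, 3, 4, 5, 6, 7, 8}, so each is used; only v4 can be 2, hence v4 = 2.
The 7 still-open variables draw from only 7 values {1, 3, 4, 5, 6, 7, 8}, so each is used; only v5 can be 7, hence v5 = 7.
v2 and v7 between them cover only {3, 5} — a naked pair. Remove those values from v1, v3, v6, v8.
v6 must be 1 (only option left). Eliminate 1 elsewhere: v1.
So v1 = 6.

6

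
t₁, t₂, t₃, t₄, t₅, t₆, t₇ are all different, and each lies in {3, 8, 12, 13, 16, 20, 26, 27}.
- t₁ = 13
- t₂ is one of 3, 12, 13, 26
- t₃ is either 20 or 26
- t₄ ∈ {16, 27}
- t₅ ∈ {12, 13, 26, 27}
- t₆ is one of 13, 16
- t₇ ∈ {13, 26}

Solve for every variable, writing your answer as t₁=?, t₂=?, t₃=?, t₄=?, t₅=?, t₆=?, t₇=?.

t₁=13, t₂=3, t₃=20, t₄=27, t₅=12, t₆=16, t₇=26

t₁ has just one choice, so t₁ = 13. Eliminate 13 elsewhere: t₂, t₅, t₆, t₇.
t₆'s domain is down to {16}, so t₆ = 16. Remove 16 from t₄.
t₇ must be 26 (only option left). Eliminate 26 elsewhere: t₂, t₃, t₅.
t₃'s domain is down to {20}, so t₃ = 20.
t₄ has just one choice, so t₄ = 27. Eliminate 27 elsewhere: t₅.
t₅ must be 12 (only option left). Strike 12 from t₂.
t₂ has just one choice, so t₂ = 3.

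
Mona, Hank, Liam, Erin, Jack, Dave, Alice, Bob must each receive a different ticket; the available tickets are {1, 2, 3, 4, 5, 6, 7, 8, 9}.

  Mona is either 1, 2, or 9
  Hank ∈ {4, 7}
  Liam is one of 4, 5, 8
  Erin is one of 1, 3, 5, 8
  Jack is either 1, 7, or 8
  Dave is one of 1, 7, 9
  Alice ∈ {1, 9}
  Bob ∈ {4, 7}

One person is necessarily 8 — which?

Among the 8 variables, 2 fits only Mona (and all 8 values in {1, 2, 3, 4, 5, 7, 8, 9} must be used), so Mona = 2.
The 7 still-open variables together cover exactly {1, 3, 4, 5, 7, 8, 9} — 7 values for 7 variables — and 3 appears only in Erin's list, so Erin = 3.
The 6 still-open variables together cover exactly {1, 4, 5, 7, 8, 9} — 6 values for 6 variables — and 5 appears only in Liam's list, so Liam = 5.
The 5 still-open variables draw from only 5 values {1, 4, 7, 8, 9}, so each is used; only Jack can be 8, hence Jack = 8.

Jack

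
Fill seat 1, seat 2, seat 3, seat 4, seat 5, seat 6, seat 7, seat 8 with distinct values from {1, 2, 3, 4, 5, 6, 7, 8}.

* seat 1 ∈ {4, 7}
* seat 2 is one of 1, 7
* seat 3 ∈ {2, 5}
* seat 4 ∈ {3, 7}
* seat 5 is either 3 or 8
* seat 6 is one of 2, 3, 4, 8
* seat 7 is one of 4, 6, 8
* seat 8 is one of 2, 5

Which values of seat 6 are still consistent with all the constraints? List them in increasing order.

The 8 variables together cover exactly {1, 2, 3, 4, 5, 6, 7, 8} — 8 values for 8 variables — and 1 appears only in seat 2's list, so seat 2 = 1.
Among the 7 still-open variables, 6 fits only seat 7 (and all 7 values in {2, 3, 4, 5, 6, 7, 8} must be used), so seat 7 = 6.
seat 3 and seat 8 share exactly the 2 values {2, 5}; by pigeonhole those values go to them, so strike 2, 5 from seat 6.
No further eliminations apply; seat 6 can still be any of 3, 4, 8.

3, 4, 8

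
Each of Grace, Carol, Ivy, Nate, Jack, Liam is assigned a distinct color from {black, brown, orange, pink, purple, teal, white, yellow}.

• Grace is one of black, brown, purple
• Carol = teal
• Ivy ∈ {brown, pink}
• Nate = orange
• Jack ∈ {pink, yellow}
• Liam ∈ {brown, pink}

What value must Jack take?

yellow

Carol must be teal (only option left).
That leaves Nate = orange.
The 2 variables Ivy and Liam are confined to {brown, pink}, which locks those values in; drop them from Grace, Jack.
So Jack = yellow.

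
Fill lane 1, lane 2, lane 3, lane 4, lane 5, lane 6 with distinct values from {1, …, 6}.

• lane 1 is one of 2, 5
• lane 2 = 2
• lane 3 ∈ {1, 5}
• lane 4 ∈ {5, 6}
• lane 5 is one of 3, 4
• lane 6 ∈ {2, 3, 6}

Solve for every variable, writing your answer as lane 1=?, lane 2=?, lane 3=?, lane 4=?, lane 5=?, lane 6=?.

lane 1=5, lane 2=2, lane 3=1, lane 4=6, lane 5=4, lane 6=3

lane 2 must be 2 (only option left). Remove 2 from lane 1, lane 6.
lane 1 must be 5 (only option left). So lane 3, lane 4 can't be 5.
lane 3 must be 1 (only option left).
lane 4's domain is down to {6}, so lane 4 = 6. So lane 6 can't be 6.
That leaves lane 6 = 3. Eliminate 3 elsewhere: lane 5.
lane 5's domain is down to {4}, so lane 5 = 4.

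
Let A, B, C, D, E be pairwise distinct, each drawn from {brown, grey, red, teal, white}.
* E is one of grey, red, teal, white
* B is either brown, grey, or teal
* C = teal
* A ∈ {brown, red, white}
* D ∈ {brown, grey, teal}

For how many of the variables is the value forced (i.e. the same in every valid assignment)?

C must be teal (only option left). Strike teal from B, D, E.
B and D share exactly the 2 values {brown, grey}; by pigeonhole those values go to them, so strike brown, grey from A, E.
Determined: C=teal. The other variables each still have more than one consistent value. That makes 1.

1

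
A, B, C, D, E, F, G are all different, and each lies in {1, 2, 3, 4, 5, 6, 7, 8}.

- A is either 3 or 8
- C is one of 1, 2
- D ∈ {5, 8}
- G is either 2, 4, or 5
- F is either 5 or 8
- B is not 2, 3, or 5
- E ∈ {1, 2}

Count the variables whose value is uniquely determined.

2

The 2 variables C and E are confined to {1, 2}, which locks those values in; drop them from B, G.
D and F share exactly the 2 values {5, 8}; by pigeonhole those values go to them, so strike 5, 8 from A, B, G.
A must be 3 (only option left).
G has just one choice, so G = 4. Strike 4 from B.
Determined: A=3, G=4. The other variables each still have more than one consistent value. That makes 2.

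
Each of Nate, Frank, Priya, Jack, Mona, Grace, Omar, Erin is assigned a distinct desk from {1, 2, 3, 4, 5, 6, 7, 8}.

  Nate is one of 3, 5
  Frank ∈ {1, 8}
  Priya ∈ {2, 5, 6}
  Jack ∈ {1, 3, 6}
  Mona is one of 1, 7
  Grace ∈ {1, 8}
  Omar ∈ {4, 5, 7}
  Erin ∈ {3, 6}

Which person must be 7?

Mona

Among the 8 variables, 2 fits only Priya (and all 8 values in {1, 2, 3, 4, 5, 6, 7, 8} must be used), so Priya = 2.
The 7 still-open variables together cover exactly {1, 3, 4, 5, 6, 7, 8} — 7 values for 7 variables — and 4 appears only in Omar's list, so Omar = 4.
The 6 still-open variables draw from only 6 values {1, 3, 5, 6, 7, 8}, so each is used; only Nate can be 5, hence Nate = 5.
Among the 5 still-open variables, 7 fits only Mona (and all 5 values in {1, 3, 6, 7, 8} must be used), so Mona = 7.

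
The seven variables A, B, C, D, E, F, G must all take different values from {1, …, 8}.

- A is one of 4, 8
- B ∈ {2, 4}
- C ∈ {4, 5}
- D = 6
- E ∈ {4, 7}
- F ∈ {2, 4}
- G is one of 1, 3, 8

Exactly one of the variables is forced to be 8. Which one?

D must be 6 (only option left).
B and F between them cover only {2, 4} — a naked pair. Remove those values from A, C, E.
So 8 goes to A.

A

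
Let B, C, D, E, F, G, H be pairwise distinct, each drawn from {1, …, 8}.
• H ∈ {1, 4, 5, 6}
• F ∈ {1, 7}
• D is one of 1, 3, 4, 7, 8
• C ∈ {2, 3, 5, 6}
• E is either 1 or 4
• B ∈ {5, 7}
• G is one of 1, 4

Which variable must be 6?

The 2 variables E and G are confined to {1, 4}, which locks those values in; drop them from D, F, H.
F must be 7 (only option left). Strike 7 from B, D.
B's domain is down to {5}, so B = 5. Strike 5 from C, H.
So 6 goes to H.

H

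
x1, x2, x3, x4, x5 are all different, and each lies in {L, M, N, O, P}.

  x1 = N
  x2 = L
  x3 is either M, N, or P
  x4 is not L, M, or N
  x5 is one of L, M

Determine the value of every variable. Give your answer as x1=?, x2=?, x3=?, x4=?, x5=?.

x1=N, x2=L, x3=P, x4=O, x5=M

x1's domain is down to {N}, so x1 = N. Remove N from x3.
x2 has just one choice, so x2 = L. So x5 can't be L.
That leaves x5 = M. So x3 can't be M.
x3 must be P (only option left). Eliminate P elsewhere: x4.
That leaves x4 = O.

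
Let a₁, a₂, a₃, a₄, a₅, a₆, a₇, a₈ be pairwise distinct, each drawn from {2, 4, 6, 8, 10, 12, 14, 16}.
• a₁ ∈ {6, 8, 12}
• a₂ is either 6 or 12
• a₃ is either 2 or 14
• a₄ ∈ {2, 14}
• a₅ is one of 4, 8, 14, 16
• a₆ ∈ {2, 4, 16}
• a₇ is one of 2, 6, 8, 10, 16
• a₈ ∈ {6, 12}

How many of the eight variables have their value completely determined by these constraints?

The 8 variables draw from only 8 values {2, 4, 6, 8, 10, 12, 14, 16}, so each is used; only a₇ can be 10, hence a₇ = 10.
The 2 variables a₂ and a₈ are confined to {6, 12}, which locks those values in; drop them from a₁.
a₁ must be 8 (only option left). So a₅ can't be 8.
The 2 variables a₃ and a₄ are confined to {2, 14}, which locks those values in; drop them from a₅, a₆.
Determined: a₁=8, a₇=10. The other variables each still have more than one consistent value. That makes 2.

2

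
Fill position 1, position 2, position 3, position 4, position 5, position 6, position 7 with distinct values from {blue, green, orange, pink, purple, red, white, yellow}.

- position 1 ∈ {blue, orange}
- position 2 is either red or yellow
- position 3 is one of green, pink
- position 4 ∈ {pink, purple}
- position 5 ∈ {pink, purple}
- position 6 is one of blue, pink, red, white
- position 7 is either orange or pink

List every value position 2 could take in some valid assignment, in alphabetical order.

position 4 and position 5 between them cover only {pink, purple} — a naked pair. Remove those values from position 3, position 6, position 7.
position 3 has just one choice, so position 3 = green.
position 7 must be orange (only option left). Eliminate orange elsewhere: position 1.
position 1 must be blue (only option left). Strike blue from position 6.
No further eliminations apply; position 2 can still be any of red, yellow.

red, yellow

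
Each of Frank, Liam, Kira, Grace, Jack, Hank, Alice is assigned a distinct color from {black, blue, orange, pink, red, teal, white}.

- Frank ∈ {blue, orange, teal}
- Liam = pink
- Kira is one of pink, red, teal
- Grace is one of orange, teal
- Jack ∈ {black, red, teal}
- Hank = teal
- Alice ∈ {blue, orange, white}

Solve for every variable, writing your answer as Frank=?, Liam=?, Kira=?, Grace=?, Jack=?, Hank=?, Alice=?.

Liam has just one choice, so Liam = pink. So Kira can't be pink.
Hank's domain is down to {teal}, so Hank = teal. Remove teal from Frank, Kira, Grace, Jack.
That leaves Kira = red. Strike red from Jack.
That leaves Grace = orange. Remove orange from Frank, Alice.
Jack's domain is down to {black}, so Jack = black.
That leaves Frank = blue. Eliminate blue elsewhere: Alice.
Alice has just one choice, so Alice = white.

Frank=blue, Liam=pink, Kira=red, Grace=orange, Jack=black, Hank=teal, Alice=white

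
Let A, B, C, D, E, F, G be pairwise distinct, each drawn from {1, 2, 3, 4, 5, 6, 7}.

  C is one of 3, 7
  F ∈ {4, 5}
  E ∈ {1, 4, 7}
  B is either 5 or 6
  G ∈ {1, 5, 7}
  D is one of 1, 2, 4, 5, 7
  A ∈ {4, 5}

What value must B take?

The 7 variables together cover exactly {1, 2, 3, 4, 5, 6, 7} — 7 values for 7 variables — and 2 appears only in D's list, so D = 2.
Among the 6 still-open variables, 3 fits only C (and all 6 values in {1, 3, 4, 5, 6, 7} must be used), so C = 3.
The 5 still-open variables draw from only 5 values {1, 4, 5, 6, 7}, so each is used; only B can be 6, hence B = 6.

6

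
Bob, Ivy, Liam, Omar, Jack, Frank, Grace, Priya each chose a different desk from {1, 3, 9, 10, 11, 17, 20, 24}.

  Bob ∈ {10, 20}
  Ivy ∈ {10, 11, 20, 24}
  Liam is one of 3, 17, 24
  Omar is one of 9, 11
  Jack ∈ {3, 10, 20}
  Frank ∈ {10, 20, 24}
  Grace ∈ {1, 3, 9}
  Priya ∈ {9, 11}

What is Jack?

The 8 variables together cover exactly {1, 3, 9, 10, 11, 17, 20, 24} — 8 values for 8 variables — and 1 appears only in Grace's list, so Grace = 1.
The 7 still-open variables draw from only 7 values {3, 9, 10, 11, 17, 20, 24}, so each is used; only Liam can be 17, hence Liam = 17.
The 6 still-open variables draw from only 6 values {3, 9, 10, 11, 20, 24}, so each is used; only Jack can be 3, hence Jack = 3.

3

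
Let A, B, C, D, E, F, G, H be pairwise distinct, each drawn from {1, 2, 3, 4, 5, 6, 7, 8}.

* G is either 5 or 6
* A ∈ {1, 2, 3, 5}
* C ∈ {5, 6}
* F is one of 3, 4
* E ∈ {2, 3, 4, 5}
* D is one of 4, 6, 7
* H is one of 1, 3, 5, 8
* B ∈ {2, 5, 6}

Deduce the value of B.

The 8 variables draw from only 8 values {1, 2, 3, 4, 5, 6, 7, 8}, so each is used; only D can be 7, hence D = 7.
The 7 still-open variables draw from only 7 values {1, 2, 3, 4, 5, 6, 8}, so each is used; only H can be 8, hence H = 8.
Among the 6 still-open variables, 1 fits only A (and all 6 values in {1, 2, 3, 4, 5, 6} must be used), so A = 1.
C and G share exactly the 2 values {5, 6}; by pigeonhole those values go to them, so strike 5, 6 from B, E.
So B = 2.

2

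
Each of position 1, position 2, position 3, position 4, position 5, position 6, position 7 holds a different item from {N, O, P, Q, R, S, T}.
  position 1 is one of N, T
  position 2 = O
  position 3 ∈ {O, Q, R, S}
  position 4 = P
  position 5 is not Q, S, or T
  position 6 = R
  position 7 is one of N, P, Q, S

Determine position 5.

N

position 2 has just one choice, so position 2 = O. Eliminate O elsewhere: position 3, position 5.
position 4's domain is down to {P}, so position 4 = P. So position 5, position 7 can't be P.
position 6 must be R (only option left). Strike R from position 3, position 5.
So position 5 = N.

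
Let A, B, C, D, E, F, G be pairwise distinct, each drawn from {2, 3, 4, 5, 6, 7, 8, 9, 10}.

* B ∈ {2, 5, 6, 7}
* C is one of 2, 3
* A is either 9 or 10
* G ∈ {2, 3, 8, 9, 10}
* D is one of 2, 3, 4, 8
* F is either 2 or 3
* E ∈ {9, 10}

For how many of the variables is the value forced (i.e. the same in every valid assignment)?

2

The 2 variables A and E are confined to {9, 10}, which locks those values in; drop them from G.
C and F share exactly the 2 values {2, 3}; by pigeonhole those values go to them, so strike 2, 3 from B, D, G.
G must be 8 (only option left). So D can't be 8.
D has just one choice, so D = 4.
Determined: D=4, G=8. The other variables each still have more than one consistent value. That makes 2.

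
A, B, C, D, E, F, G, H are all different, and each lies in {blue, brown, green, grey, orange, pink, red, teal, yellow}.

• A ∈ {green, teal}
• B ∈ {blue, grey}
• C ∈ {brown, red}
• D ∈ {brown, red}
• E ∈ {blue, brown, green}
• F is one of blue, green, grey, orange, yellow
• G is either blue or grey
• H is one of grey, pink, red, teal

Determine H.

B and G between them cover only {blue, grey} — a naked pair. Remove those values from E, F, H.
The 2 variables C and D are confined to {brown, red}, which locks those values in; drop them from E, H.
E has just one choice, so E = green. Eliminate green elsewhere: A, F.
That leaves A = teal. Eliminate teal elsewhere: H.
So H = pink.

pink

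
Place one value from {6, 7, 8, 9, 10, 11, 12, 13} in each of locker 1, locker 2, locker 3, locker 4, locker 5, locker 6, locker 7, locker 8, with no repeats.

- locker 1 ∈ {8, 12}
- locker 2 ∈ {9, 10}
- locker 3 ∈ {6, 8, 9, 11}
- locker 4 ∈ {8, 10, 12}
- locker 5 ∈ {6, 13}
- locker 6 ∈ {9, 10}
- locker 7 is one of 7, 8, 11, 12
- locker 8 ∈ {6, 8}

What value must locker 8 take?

The 8 variables draw from only 8 values {6, 7, 8, 9, 10, 11, 12, 13}, so each is used; only locker 7 can be 7, hence locker 7 = 7.
Among the 7 still-open variables, 11 fits only locker 3 (and all 7 values in {6, 8, 9, 10, 11, 12, 13} must be used), so locker 3 = 11.
The 6 still-open variables draw from only 6 values {6, 8, 9, 10, 12, 13}, so each is used; only locker 5 can be 13, hence locker 5 = 13.
The 5 still-open variables together cover exactly {6, 8, 9, 10, 12} — 5 values for 5 variables — and 6 appears only in locker 8's list, so locker 8 = 6.

6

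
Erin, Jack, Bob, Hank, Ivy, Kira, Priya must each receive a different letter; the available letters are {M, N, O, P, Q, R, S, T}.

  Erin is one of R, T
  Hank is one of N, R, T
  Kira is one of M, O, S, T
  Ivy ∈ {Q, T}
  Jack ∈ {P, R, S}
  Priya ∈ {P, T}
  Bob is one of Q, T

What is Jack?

S

Bob and Ivy share exactly the 2 values {Q, T}; by pigeonhole those values go to them, so strike Q, T from Erin, Hank, Kira, Priya.
Erin's domain is down to {R}, so Erin = R. Remove R from Jack, Hank.
That leaves Hank = N.
Priya's domain is down to {P}, so Priya = P. So Jack can't be P.
So Jack = S.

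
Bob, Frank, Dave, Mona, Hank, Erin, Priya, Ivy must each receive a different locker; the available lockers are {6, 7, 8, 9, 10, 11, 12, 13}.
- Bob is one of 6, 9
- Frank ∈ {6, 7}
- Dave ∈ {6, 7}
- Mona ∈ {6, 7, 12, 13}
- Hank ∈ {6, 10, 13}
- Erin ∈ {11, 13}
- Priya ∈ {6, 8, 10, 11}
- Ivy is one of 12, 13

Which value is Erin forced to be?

11

The 8 variables together cover exactly {6, 7, 8, 9, 10, 11, 12, 13} — 8 values for 8 variables — and 8 appears only in Priya's list, so Priya = 8.
The 7 still-open variables together cover exactly {6, 7, 9, 10, 11, 12, 13} — 7 values for 7 variables — and 9 appears only in Bob's list, so Bob = 9.
The 6 still-open variables together cover exactly {6, 7, 10, 11, 12, 13} — 6 values for 6 variables — and 10 appears only in Hank's list, so Hank = 10.
The 5 still-open variables draw from only 5 values {6, 7, 11, 12, 13}, so each is used; only Erin can be 11, hence Erin = 11.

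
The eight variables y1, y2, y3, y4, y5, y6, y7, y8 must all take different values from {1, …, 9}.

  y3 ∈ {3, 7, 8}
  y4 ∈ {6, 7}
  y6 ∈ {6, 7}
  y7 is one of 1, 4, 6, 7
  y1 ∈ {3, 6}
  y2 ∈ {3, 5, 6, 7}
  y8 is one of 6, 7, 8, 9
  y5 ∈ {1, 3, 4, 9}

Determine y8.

9

The 8 variables together cover exactly {1, 3, 4, 5, 6, 7, 8, 9} — 8 values for 8 variables — and 5 appears only in y2's list, so y2 = 5.
y4 and y6 between them cover only {6, 7} — a naked pair. Remove those values from y1, y3, y7, y8.
y1 must be 3 (only option left). Remove 3 from y3, y5.
That leaves y3 = 8. So y8 can't be 8.
So y8 = 9.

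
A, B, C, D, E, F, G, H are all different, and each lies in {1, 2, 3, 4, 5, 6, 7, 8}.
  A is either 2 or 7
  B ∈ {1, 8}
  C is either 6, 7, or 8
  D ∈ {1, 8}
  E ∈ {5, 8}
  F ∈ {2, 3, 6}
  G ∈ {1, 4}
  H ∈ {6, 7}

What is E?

5

The 8 variables draw from only 8 values {1, 2, 3, 4, 5, 6, 7, 8}, so each is used; only F can be 3, hence F = 3.
The 7 still-open variables draw from only 7 values {1, 2, 4, 5, 6, 7, 8}, so each is used; only A can be 2, hence A = 2.
Among the 6 still-open variables, 4 fits only G (and all 6 values in {1, 4, 5, 6, 7, 8} must be used), so G = 4.
The 5 still-open variables together cover exactly {1, 5, 6, 7, 8} — 5 values for 5 variables — and 5 appears only in E's list, so E = 5.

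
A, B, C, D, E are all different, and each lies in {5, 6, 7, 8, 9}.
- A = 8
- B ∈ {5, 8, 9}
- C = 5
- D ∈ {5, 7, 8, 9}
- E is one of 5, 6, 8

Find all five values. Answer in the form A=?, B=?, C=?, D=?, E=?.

A=8, B=9, C=5, D=7, E=6

A has just one choice, so A = 8. Remove 8 from B, D, E.
C must be 5 (only option left). Remove 5 from B, D, E.
E's domain is down to {6}, so E = 6.
That leaves B = 9. So D can't be 9.
D's domain is down to {7}, so D = 7.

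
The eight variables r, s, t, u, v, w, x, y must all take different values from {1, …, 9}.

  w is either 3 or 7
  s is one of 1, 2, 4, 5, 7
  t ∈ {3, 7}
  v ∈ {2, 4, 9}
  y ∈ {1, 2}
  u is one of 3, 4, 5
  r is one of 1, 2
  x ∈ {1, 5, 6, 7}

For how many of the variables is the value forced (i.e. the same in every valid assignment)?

2

The 8 variables draw from only 8 values {1, 2, 3, 4, 5, 6, 7, 9}, so each is used; only x can be 6, hence x = 6.
The 7 still-open variables draw from only 7 values {1, 2, 3, 4, 5, 7, 9}, so each is used; only v can be 9, hence v = 9.
r and y share exactly the 2 values {1, 2}; by pigeonhole those values go to them, so strike 1, 2 from s.
t and w between them cover only {3, 7} — a naked pair. Remove those values from s, u.
Determined: v=9, x=6. The other variables each still have more than one consistent value. That makes 2.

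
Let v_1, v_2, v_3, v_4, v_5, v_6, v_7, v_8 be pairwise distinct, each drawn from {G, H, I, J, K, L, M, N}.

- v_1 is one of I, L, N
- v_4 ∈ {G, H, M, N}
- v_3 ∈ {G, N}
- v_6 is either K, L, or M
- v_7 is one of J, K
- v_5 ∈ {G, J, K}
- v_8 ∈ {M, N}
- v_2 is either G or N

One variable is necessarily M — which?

v_8

Among the 8 variables, H fits only v_4 (and all 8 values in {G, H, I, J, K, L, M, N} must be used), so v_4 = H.
Among the 7 still-open variables, I fits only v_1 (and all 7 values in {G, I, J, K, L, M, N} must be used), so v_1 = I.
The 6 still-open variables draw from only 6 values {G, J, K, L, M, N}, so each is used; only v_6 can be L, hence v_6 = L.
Among the 5 still-open variables, M fits only v_8 (and all 5 values in {G, J, K, M, N} must be used), so v_8 = M.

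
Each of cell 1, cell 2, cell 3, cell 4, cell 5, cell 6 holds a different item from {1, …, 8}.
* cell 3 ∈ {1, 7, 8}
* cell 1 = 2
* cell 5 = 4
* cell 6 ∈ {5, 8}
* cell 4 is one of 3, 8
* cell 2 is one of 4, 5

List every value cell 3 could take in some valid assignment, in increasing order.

cell 1's domain is down to {2}, so cell 1 = 2.
cell 5 has just one choice, so cell 5 = 4. Remove 4 from cell 2.
cell 2's domain is down to {5}, so cell 2 = 5. Remove 5 from cell 6.
cell 6 has just one choice, so cell 6 = 8. Strike 8 from cell 3, cell 4.
cell 4 must be 3 (only option left).
No further eliminations apply; cell 3 can still be any of 1, 7.

1, 7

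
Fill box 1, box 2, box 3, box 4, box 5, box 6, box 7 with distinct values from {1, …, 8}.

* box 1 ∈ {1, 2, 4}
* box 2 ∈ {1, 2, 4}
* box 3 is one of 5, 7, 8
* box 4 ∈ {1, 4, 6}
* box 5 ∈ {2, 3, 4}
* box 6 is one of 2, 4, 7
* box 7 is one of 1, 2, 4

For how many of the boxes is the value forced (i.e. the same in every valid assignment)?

3

The 3 variables box 1, box 2, box 7 are confined to {1, 2, 4}, which locks those values in; drop them from box 4, box 5, box 6.
box 4 must be 6 (only option left).
box 5's domain is down to {3}, so box 5 = 3.
That leaves box 6 = 7. Strike 7 from box 3.
Determined: box 4=6, box 5=3, box 6=7. The other boxes each still have more than one consistent value. That makes 3.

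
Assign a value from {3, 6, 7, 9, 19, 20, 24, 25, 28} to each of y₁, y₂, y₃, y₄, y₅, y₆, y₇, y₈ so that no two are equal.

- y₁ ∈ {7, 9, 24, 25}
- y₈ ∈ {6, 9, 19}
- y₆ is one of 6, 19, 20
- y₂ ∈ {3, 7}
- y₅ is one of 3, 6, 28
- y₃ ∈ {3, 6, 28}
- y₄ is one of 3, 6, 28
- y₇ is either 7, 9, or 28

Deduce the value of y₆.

y₃, y₄, y₅ between them cover only {3, 6, 28} — a naked triple. Remove those values from y₂, y₆, y₇, y₈.
That leaves y₂ = 7. Remove 7 from y₁, y₇.
y₇ must be 9 (only option left). Remove 9 from y₁, y₈.
y₈'s domain is down to {19}, so y₈ = 19. So y₆ can't be 19.
So y₆ = 20.

20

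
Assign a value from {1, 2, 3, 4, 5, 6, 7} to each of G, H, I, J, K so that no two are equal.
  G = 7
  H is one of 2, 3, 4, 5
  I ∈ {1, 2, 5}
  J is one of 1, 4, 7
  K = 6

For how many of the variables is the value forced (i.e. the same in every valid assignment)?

2

G must be 7 (only option left). Eliminate 7 elsewhere: J.
K's domain is down to {6}, so K = 6.
Determined: G=7, K=6. The other variables each still have more than one consistent value. That makes 2.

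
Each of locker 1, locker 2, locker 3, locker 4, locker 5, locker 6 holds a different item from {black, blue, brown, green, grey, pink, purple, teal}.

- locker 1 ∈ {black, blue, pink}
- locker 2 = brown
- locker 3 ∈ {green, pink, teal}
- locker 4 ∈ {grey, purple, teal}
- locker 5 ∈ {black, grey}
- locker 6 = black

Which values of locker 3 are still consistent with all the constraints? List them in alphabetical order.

locker 2's domain is down to {brown}, so locker 2 = brown.
That leaves locker 6 = black. Remove black from locker 1, locker 5.
locker 5 must be grey (only option left). Eliminate grey elsewhere: locker 4.
No further eliminations apply; locker 3 can still be any of green, pink, teal.

green, pink, teal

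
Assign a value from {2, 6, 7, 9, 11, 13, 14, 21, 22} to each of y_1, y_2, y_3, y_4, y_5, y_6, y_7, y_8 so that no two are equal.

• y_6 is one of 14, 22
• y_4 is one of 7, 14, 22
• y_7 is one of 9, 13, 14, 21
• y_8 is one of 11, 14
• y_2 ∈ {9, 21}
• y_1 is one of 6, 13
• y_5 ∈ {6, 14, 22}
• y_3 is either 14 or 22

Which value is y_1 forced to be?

13

The 8 variables together cover exactly {6, 7, 9, 11, 13, 14, 21, 22} — 8 values for 8 variables — and 7 appears only in y_4's list, so y_4 = 7.
The 7 still-open variables together cover exactly {6, 9, 11, 13, 14, 21, 22} — 7 values for 7 variables — and 11 appears only in y_8's list, so y_8 = 11.
The 2 variables y_3 and y_6 are confined to {14, 22}, which locks those values in; drop them from y_5, y_7.
y_5 must be 6 (only option left). Strike 6 from y_1.
So y_1 = 13.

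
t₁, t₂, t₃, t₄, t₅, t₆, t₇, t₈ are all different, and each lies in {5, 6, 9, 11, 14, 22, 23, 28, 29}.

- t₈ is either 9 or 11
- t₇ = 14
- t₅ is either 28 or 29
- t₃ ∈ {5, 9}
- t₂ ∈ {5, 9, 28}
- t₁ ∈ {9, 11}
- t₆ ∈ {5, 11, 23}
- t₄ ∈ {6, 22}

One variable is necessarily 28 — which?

t₂

t₇ must be 14 (only option left).
The 2 variables t₁ and t₈ are confined to {9, 11}, which locks those values in; drop them from t₂, t₃, t₆.
That leaves t₃ = 5. Eliminate 5 elsewhere: t₂, t₆.
So 28 goes to t₂.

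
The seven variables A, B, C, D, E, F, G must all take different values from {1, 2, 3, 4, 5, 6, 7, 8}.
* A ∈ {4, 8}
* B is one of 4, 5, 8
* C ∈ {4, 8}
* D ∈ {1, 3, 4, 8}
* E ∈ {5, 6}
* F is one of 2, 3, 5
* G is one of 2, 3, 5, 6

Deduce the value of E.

Among the 7 variables, 1 fits only D (and all 7 values in {1, 2, 3, 4, 5, 6, 8} must be used), so D = 1.
A and C share exactly the 2 values {4, 8}; by pigeonhole those values go to them, so strike 4, 8 from B.
That leaves B = 5. So E, F, G can't be 5.
So E = 6.

6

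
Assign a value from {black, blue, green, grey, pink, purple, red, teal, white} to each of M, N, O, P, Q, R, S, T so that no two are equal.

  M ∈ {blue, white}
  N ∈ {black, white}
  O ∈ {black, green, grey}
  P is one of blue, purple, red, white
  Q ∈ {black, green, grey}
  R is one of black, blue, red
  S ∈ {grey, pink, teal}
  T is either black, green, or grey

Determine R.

The 3 variables O, Q, T are confined to {black, green, grey}, which locks those values in; drop them from N, R, S.
N must be white (only option left). So M, P can't be white.
M's domain is down to {blue}, so M = blue. So P, R can't be blue.
So R = red.

red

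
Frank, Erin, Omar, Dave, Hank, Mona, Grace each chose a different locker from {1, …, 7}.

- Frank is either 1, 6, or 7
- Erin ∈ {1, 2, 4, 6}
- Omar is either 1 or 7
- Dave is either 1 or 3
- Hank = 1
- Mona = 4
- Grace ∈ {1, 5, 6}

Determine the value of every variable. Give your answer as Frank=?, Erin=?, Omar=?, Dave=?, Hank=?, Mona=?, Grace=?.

Hank must be 1 (only option left). So Frank, Erin, Omar, Dave, Grace can't be 1.
Mona must be 4 (only option left). So Erin can't be 4.
Omar must be 7 (only option left). Remove 7 from Frank.
Dave has just one choice, so Dave = 3.
Frank's domain is down to {6}, so Frank = 6. So Erin, Grace can't be 6.
Erin must be 2 (only option left).
Grace has just one choice, so Grace = 5.

Frank=6, Erin=2, Omar=7, Dave=3, Hank=1, Mona=4, Grace=5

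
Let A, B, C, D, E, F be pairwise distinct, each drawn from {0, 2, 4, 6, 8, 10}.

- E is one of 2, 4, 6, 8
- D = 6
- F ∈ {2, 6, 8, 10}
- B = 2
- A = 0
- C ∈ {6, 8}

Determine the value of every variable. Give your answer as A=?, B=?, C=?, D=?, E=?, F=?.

A=0, B=2, C=8, D=6, E=4, F=10

A's domain is down to {0}, so A = 0.
That leaves B = 2. So E, F can't be 2.
D must be 6 (only option left). Eliminate 6 elsewhere: C, E, F.
C's domain is down to {8}, so C = 8. So E, F can't be 8.
That leaves E = 4.
F has just one choice, so F = 10.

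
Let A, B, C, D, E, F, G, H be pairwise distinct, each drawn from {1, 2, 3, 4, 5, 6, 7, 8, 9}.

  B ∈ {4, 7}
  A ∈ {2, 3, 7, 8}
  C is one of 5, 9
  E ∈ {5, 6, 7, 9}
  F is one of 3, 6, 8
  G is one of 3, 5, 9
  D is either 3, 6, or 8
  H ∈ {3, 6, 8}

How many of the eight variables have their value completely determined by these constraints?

Among the 8 variables, 2 fits only A (and all 8 values in {2, 3, 4, 5, 6, 7, 8, 9} must be used), so A = 2.
The 7 still-open variables draw from only 7 values {3, 4, 5, 6, 7, 8, 9}, so each is used; only B can be 4, hence B = 4.
Among the 6 still-open variables, 7 fits only E (and all 6 values in {3, 5, 6, 7, 8, 9} must be used), so E = 7.
D, F, H share exactly the 3 values {3, 6, 8}; by pigeonhole those values go to them, so strike 3, 6, 8 from G.
Determined: A=2, B=4, E=7. The other variables each still have more than one consistent value. That makes 3.

3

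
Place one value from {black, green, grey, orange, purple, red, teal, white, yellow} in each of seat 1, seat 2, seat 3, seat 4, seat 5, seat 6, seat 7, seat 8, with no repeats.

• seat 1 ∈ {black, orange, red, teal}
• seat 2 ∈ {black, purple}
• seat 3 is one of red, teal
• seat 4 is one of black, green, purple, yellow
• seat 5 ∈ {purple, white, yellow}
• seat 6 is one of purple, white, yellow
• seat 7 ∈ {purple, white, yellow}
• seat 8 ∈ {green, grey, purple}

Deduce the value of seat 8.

seat 5, seat 6, seat 7 between them cover only {purple, white, yellow} — a naked triple. Remove those values from seat 2, seat 4, seat 8.
That leaves seat 2 = black. Eliminate black elsewhere: seat 1, seat 4.
That leaves seat 4 = green. Strike green from seat 8.
So seat 8 = grey.

grey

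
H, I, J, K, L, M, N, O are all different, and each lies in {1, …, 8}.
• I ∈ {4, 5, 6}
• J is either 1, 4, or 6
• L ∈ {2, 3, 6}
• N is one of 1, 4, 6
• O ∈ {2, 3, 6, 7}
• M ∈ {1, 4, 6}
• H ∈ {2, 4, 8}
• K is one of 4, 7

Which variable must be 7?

K

Among the 8 variables, 5 fits only I (and all 8 values in {1, 2, 3, 4, 5, 6, 7, 8} must be used), so I = 5.
Among the 7 still-open variables, 8 fits only H (and all 7 values in {1, 2, 3, 4, 6, 7, 8} must be used), so H = 8.
J, M, N between them cover only {1, 4, 6} — a naked triple. Remove those values from K, L, O.
So 7 goes to K.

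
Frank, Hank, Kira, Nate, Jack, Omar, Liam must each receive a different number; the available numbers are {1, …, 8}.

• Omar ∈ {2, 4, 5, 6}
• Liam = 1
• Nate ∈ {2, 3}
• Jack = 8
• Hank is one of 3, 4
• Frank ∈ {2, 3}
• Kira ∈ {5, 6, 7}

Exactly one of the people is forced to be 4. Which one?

Hank

Jack has just one choice, so Jack = 8.
That leaves Liam = 1.
Frank and Nate between them cover only {2, 3} — a naked pair. Remove those values from Hank, Omar.
So 4 goes to Hank.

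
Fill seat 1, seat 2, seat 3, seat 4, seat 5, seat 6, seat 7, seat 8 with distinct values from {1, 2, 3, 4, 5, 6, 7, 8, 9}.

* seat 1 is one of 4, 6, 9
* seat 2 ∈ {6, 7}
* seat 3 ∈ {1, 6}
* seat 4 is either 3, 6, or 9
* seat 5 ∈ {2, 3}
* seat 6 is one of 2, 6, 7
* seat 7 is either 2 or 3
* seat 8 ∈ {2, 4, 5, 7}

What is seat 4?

9

The 8 variables draw from only 8 values {1, 2, 3, 4, 5, 6, 7, 9}, so each is used; only seat 3 can be 1, hence seat 3 = 1.
The 7 still-open variables draw from only 7 values {2, 3, 4, 5, 6, 7, 9}, so each is used; only seat 8 can be 5, hence seat 8 = 5.
The 6 still-open variables draw from only 6 values {2, 3, 4, 6, 7, 9}, so each is used; only seat 1 can be 4, hence seat 1 = 4.
The 5 still-open variables draw from only 5 values {2, 3, 6, 7, 9}, so each is used; only seat 4 can be 9, hence seat 4 = 9.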